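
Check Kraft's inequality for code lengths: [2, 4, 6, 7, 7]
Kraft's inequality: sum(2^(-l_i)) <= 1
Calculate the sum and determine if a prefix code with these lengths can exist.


Sum = 2^(-2) + 2^(-4) + 2^(-6) + 2^(-7) + 2^(-7)
    = 0.25 + 0.0625 + 0.015625 + 0.0078125 + 0.0078125
    = 44/128 = 0.34375
Since 0.34375 <= 1, Kraft's inequality IS satisfied.
A prefix code with these lengths CAN exist.

Kraft sum = 0.34375. Satisfied.


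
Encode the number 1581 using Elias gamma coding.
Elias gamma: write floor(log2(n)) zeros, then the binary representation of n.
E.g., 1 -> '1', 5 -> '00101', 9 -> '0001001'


num_bits = floor(log2(1581)) + 1 = 11
leading_zeros = num_bits - 1 = 10
binary(1581) = 11000101101

Elias gamma(1581) = '0000000000' + '11000101101' = 000000000011000101101 (21 bits)


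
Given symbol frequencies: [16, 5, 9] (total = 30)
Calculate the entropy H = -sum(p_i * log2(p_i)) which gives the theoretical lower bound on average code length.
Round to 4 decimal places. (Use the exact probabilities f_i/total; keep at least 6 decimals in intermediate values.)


Per-symbol terms -p_i * log2(p_i) with p_i = f_i/30:
  p = 16/30 = 0.533333: log2(p) = -0.906891, -p*log2(p) = 0.483675
  p = 5/30 = 0.166667: log2(p) = -2.584963, -p*log2(p) = 0.430827
  p = 9/30 = 0.300000: log2(p) = -1.736966, -p*log2(p) = 0.521090
H = 0.483675 + 0.430827 + 0.521090 = 1.435592

H = 1.4356 bits/symbol


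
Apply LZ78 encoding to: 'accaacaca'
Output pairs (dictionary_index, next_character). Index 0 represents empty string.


LZ78 encoding steps:
Dictionary: {0: ''}
Step 1: w='' (idx 0), next='a' -> output (0, 'a'), add 'a' as idx 1
Step 2: w='' (idx 0), next='c' -> output (0, 'c'), add 'c' as idx 2
Step 3: w='c' (idx 2), next='a' -> output (2, 'a'), add 'ca' as idx 3
Step 4: w='a' (idx 1), next='c' -> output (1, 'c'), add 'ac' as idx 4
Step 5: w='ac' (idx 4), next='a' -> output (4, 'a'), add 'aca' as idx 5


Encoded: [(0, 'a'), (0, 'c'), (2, 'a'), (1, 'c'), (4, 'a')]


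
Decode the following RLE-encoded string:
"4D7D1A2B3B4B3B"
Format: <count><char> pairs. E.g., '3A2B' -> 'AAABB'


Expanding each <count><char> pair:
  4D -> 'DDDD'
  7D -> 'DDDDDDD'
  1A -> 'A'
  2B -> 'BB'
  3B -> 'BBB'
  4B -> 'BBBB'
  3B -> 'BBB'

Decoded = DDDDDDDDDDDABBBBBBBBBBBB


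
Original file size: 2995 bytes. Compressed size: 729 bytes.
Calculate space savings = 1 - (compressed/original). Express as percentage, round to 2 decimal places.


ratio = compressed/original = 729/2995 = 0.243406
savings = 1 - ratio = 1 - 0.243406 = 0.756594
as a percentage: 0.756594 * 100 = 75.66%

Space savings = 1 - 729/2995 = 75.66%


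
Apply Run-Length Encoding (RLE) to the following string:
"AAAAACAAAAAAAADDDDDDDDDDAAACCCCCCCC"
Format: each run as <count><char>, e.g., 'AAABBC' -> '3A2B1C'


Scanning runs left to right:
  i=0: run of 'A' x 5 -> '5A'
  i=5: run of 'C' x 1 -> '1C'
  i=6: run of 'A' x 8 -> '8A'
  i=14: run of 'D' x 10 -> '10D'
  i=24: run of 'A' x 3 -> '3A'
  i=27: run of 'C' x 8 -> '8C'

RLE = 5A1C8A10D3A8C


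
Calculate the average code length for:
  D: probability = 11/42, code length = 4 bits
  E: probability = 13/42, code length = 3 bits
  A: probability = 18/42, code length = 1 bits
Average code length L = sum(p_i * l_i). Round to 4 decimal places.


Weighted contributions p_i * l_i:
  D: (11/42) * 4 = 44/42
  E: (13/42) * 3 = 39/42
  A: (18/42) * 1 = 18/42
Sum = (44 + 39 + 18)/42 = 101/42

L = 101/42 = 2.4048 bits/symbol


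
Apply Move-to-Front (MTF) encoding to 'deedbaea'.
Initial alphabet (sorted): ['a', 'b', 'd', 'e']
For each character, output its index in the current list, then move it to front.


MTF encoding:
'd': index 2 in ['a', 'b', 'd', 'e'] -> ['d', 'a', 'b', 'e']
'e': index 3 in ['d', 'a', 'b', 'e'] -> ['e', 'd', 'a', 'b']
'e': index 0 in ['e', 'd', 'a', 'b'] -> ['e', 'd', 'a', 'b']
'd': index 1 in ['e', 'd', 'a', 'b'] -> ['d', 'e', 'a', 'b']
'b': index 3 in ['d', 'e', 'a', 'b'] -> ['b', 'd', 'e', 'a']
'a': index 3 in ['b', 'd', 'e', 'a'] -> ['a', 'b', 'd', 'e']
'e': index 3 in ['a', 'b', 'd', 'e'] -> ['e', 'a', 'b', 'd']
'a': index 1 in ['e', 'a', 'b', 'd'] -> ['a', 'e', 'b', 'd']


Output: [2, 3, 0, 1, 3, 3, 3, 1]


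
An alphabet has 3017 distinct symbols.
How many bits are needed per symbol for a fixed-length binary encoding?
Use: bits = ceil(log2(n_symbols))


log2(3017) = 11.5589
Bracket: 2^11 = 2048 < 3017 <= 2^12 = 4096
So ceil(log2(3017)) = 12

bits = ceil(log2(3017)) = ceil(11.5589) = 12 bits


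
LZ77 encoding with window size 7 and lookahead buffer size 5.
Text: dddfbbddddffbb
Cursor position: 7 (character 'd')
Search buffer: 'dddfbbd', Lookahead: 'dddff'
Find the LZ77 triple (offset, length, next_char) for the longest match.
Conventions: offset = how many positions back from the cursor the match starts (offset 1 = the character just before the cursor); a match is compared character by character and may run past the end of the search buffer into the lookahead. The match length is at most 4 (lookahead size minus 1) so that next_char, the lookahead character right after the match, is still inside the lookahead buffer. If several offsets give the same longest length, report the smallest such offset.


Try each offset into the search buffer:
  offset=1 (pos 6, char 'd'): match length 3
  offset=2 (pos 5, char 'b'): match length 0
  offset=3 (pos 4, char 'b'): match length 0
  offset=4 (pos 3, char 'f'): match length 0
  offset=5 (pos 2, char 'd'): match length 1
  offset=6 (pos 1, char 'd'): match length 2
  offset=7 (pos 0, char 'd'): match length 4
Longest match has length 4 at offset 7.
next_char = character at position 7 + 4 = 11 -> 'f'

Best match: offset=7, length=4 (matching 'dddf' starting at position 0)
LZ77 triple: (7, 4, 'f')


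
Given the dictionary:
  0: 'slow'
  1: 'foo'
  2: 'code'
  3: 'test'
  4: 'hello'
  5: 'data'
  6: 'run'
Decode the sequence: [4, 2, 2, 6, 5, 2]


Look up each index in the dictionary:
  4 -> 'hello'
  2 -> 'code'
  2 -> 'code'
  6 -> 'run'
  5 -> 'data'
  2 -> 'code'

Decoded: "hello code code run data code"


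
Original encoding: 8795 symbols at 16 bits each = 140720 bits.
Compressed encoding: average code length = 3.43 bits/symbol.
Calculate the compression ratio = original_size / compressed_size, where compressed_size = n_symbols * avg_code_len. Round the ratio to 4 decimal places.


original_size = n_symbols * orig_bits = 8795 * 16 = 140720 bits
compressed_size = n_symbols * avg_code_len = 8795 * 3.43 = 30166.85 bits
ratio = original_size / compressed_size = 140720 / 30166.85 = 4.6647

Compression ratio = 4.6647


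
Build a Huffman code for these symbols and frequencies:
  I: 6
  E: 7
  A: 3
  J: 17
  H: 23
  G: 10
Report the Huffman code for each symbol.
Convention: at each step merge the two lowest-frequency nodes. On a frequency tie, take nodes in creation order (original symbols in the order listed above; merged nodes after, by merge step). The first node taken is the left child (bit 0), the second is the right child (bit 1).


Huffman tree construction:
Step 1: Merge A(3) + I(6) = 9
Step 2: Merge E(7) + (A+I)(9) = 16
Step 3: Merge G(10) + (E+(A+I))(16) = 26
Step 4: Merge J(17) + H(23) = 40
Step 5: Merge (G+(E+(A+I)))(26) + (J+H)(40) = 66
Read each symbol's code off the tree from the root (left child = 0, right child = 1).

Codes:
  I: 0111 (length 4)
  E: 010 (length 3)
  A: 0110 (length 4)
  J: 10 (length 2)
  H: 11 (length 2)
  G: 00 (length 2)
Average code length: 157/66 = 2.3788 bits/symbol


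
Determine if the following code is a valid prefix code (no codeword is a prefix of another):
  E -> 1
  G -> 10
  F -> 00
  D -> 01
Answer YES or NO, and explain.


Checking each pair (does one codeword prefix another?):
  E='1' vs G='10': prefix -- VIOLATION

NO -- this is NOT a valid prefix code. E (1) is a prefix of G (10).


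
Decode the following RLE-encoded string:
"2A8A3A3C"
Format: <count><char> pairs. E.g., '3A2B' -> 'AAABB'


Expanding each <count><char> pair:
  2A -> 'AA'
  8A -> 'AAAAAAAA'
  3A -> 'AAA'
  3C -> 'CCC'

Decoded = AAAAAAAAAAAAACCC


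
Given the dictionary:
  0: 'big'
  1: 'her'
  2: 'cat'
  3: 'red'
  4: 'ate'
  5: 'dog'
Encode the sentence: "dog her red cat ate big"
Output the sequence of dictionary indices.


Look up each word in the dictionary:
  'dog' -> 5
  'her' -> 1
  'red' -> 3
  'cat' -> 2
  'ate' -> 4
  'big' -> 0

Encoded: [5, 1, 3, 2, 4, 0]


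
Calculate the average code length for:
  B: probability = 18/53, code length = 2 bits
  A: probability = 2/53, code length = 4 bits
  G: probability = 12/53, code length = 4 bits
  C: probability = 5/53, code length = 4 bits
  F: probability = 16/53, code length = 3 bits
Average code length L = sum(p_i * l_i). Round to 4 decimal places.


Weighted contributions p_i * l_i:
  B: (18/53) * 2 = 36/53
  A: (2/53) * 4 = 8/53
  G: (12/53) * 4 = 48/53
  C: (5/53) * 4 = 20/53
  F: (16/53) * 3 = 48/53
Sum = (36 + 8 + 48 + 20 + 48)/53 = 160/53

L = 160/53 = 3.0189 bits/symbol


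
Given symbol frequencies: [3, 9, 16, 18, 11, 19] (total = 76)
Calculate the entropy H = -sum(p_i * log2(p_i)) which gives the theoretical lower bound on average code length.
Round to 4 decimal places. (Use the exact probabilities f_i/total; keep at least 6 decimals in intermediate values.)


Per-symbol terms -p_i * log2(p_i) with p_i = f_i/76:
  p = 3/76 = 0.039474: log2(p) = -4.662965, -p*log2(p) = 0.184064
  p = 9/76 = 0.118421: log2(p) = -3.078003, -p*log2(p) = 0.364500
  p = 16/76 = 0.210526: log2(p) = -2.247928, -p*log2(p) = 0.473248
  p = 18/76 = 0.236842: log2(p) = -2.078003, -p*log2(p) = 0.492158
  p = 11/76 = 0.144737: log2(p) = -2.788496, -p*log2(p) = 0.403598
  p = 19/76 = 0.250000: log2(p) = -2.000000, -p*log2(p) = 0.500000
H = 0.184064 + 0.364500 + 0.473248 + 0.492158 + 0.403598 + 0.500000 = 2.417568

H = 2.4176 bits/symbol


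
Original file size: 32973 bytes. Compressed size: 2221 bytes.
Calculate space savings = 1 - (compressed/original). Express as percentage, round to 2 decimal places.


ratio = compressed/original = 2221/32973 = 0.067358
savings = 1 - ratio = 1 - 0.067358 = 0.932642
as a percentage: 0.932642 * 100 = 93.26%

Space savings = 1 - 2221/32973 = 93.26%


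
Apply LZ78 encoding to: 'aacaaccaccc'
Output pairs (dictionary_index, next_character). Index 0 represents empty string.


LZ78 encoding steps:
Dictionary: {0: ''}
Step 1: w='' (idx 0), next='a' -> output (0, 'a'), add 'a' as idx 1
Step 2: w='a' (idx 1), next='c' -> output (1, 'c'), add 'ac' as idx 2
Step 3: w='a' (idx 1), next='a' -> output (1, 'a'), add 'aa' as idx 3
Step 4: w='' (idx 0), next='c' -> output (0, 'c'), add 'c' as idx 4
Step 5: w='c' (idx 4), next='a' -> output (4, 'a'), add 'ca' as idx 5
Step 6: w='c' (idx 4), next='c' -> output (4, 'c'), add 'cc' as idx 6
Step 7: w='c' (idx 4), end of input -> output (4, '')


Encoded: [(0, 'a'), (1, 'c'), (1, 'a'), (0, 'c'), (4, 'a'), (4, 'c'), (4, '')]


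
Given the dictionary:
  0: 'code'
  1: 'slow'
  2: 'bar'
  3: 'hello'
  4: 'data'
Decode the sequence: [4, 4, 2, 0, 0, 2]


Look up each index in the dictionary:
  4 -> 'data'
  4 -> 'data'
  2 -> 'bar'
  0 -> 'code'
  0 -> 'code'
  2 -> 'bar'

Decoded: "data data bar code code bar"


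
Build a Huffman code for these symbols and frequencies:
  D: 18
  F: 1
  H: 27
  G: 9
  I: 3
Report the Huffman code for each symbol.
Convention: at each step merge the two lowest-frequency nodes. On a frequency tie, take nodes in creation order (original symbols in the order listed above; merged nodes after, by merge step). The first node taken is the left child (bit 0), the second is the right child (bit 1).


Huffman tree construction:
Step 1: Merge F(1) + I(3) = 4
Step 2: Merge (F+I)(4) + G(9) = 13
Step 3: Merge ((F+I)+G)(13) + D(18) = 31
Step 4: Merge H(27) + (((F+I)+G)+D)(31) = 58
Read each symbol's code off the tree from the root (left child = 0, right child = 1).

Codes:
  D: 11 (length 2)
  F: 1000 (length 4)
  H: 0 (length 1)
  G: 101 (length 3)
  I: 1001 (length 4)
Average code length: 106/58 = 1.8276 bits/symbol


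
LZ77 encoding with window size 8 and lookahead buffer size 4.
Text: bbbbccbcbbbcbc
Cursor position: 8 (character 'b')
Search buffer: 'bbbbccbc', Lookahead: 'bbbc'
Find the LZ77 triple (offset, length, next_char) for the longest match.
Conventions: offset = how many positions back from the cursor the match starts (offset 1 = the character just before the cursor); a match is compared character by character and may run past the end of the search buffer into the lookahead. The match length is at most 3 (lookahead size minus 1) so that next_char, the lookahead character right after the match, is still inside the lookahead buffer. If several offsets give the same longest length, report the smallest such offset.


Try each offset into the search buffer:
  offset=1 (pos 7, char 'c'): match length 0
  offset=2 (pos 6, char 'b'): match length 1
  offset=3 (pos 5, char 'c'): match length 0
  offset=4 (pos 4, char 'c'): match length 0
  offset=5 (pos 3, char 'b'): match length 1
  offset=6 (pos 2, char 'b'): match length 2
  offset=7 (pos 1, char 'b'): match length 3
  offset=8 (pos 0, char 'b'): match length 3
Longest match has length 3, found at offsets 7, 8; take the smallest, offset 7.
next_char = character at position 8 + 3 = 11 -> 'c'

Best match: offset=7, length=3 (matching 'bbb' starting at position 1)
LZ77 triple: (7, 3, 'c')


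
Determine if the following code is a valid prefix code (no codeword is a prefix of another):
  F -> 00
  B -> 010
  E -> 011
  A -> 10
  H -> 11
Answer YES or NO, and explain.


Checking each pair (does one codeword prefix another?):
  F='00' vs B='010': no prefix
  F='00' vs E='011': no prefix
  F='00' vs A='10': no prefix
  F='00' vs H='11': no prefix
  B='010' vs F='00': no prefix
  B='010' vs E='011': no prefix
  B='010' vs A='10': no prefix
  B='010' vs H='11': no prefix
  E='011' vs F='00': no prefix
  E='011' vs B='010': no prefix
  E='011' vs A='10': no prefix
  E='011' vs H='11': no prefix
  A='10' vs F='00': no prefix
  A='10' vs B='010': no prefix
  A='10' vs E='011': no prefix
  A='10' vs H='11': no prefix
  H='11' vs F='00': no prefix
  H='11' vs B='010': no prefix
  H='11' vs E='011': no prefix
  H='11' vs A='10': no prefix
No violation found over all pairs.

YES -- this is a valid prefix code. No codeword is a prefix of any other codeword.


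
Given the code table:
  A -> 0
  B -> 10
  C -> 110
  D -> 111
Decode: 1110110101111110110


Decoding:
111 -> D
0 -> A
110 -> C
10 -> B
111 -> D
111 -> D
0 -> A
110 -> C


Result: DACBDDAC


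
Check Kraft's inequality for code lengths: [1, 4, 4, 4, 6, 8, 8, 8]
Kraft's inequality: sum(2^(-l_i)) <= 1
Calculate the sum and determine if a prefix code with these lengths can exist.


Sum = 2^(-1) + 2^(-4) + 2^(-4) + 2^(-4) + 2^(-6) + 2^(-8) + 2^(-8) + 2^(-8)
    = 0.5 + 0.0625 + 0.0625 + 0.0625 + 0.015625 + 0.00390625 + 0.00390625 + 0.00390625
    = 183/256 = 0.71484375
Since 0.71484375 <= 1, Kraft's inequality IS satisfied.
A prefix code with these lengths CAN exist.

Kraft sum = 0.71484375. Satisfied.


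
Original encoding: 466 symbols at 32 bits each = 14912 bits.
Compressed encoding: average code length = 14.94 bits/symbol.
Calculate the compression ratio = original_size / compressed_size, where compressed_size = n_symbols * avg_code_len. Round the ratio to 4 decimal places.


original_size = n_symbols * orig_bits = 466 * 32 = 14912 bits
compressed_size = n_symbols * avg_code_len = 466 * 14.94 = 6962.04 bits
ratio = original_size / compressed_size = 14912 / 6962.04 = 2.1419

Compression ratio = 2.1419


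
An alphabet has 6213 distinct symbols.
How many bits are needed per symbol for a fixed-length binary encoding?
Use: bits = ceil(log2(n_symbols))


log2(6213) = 12.6011
Bracket: 2^12 = 4096 < 6213 <= 2^13 = 8192
So ceil(log2(6213)) = 13

bits = ceil(log2(6213)) = ceil(12.6011) = 13 bits


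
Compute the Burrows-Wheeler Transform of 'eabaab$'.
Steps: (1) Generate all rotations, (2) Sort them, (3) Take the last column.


Rotations (sorted):
  0: $eabaab -> last char: b
  1: aab$eab -> last char: b
  2: ab$eaba -> last char: a
  3: abaab$e -> last char: e
  4: b$eabaa -> last char: a
  5: baab$ea -> last char: a
  6: eabaab$ -> last char: $


BWT = bbaeaa$


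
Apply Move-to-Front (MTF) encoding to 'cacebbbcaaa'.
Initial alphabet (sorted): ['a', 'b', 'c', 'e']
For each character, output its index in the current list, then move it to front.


MTF encoding:
'c': index 2 in ['a', 'b', 'c', 'e'] -> ['c', 'a', 'b', 'e']
'a': index 1 in ['c', 'a', 'b', 'e'] -> ['a', 'c', 'b', 'e']
'c': index 1 in ['a', 'c', 'b', 'e'] -> ['c', 'a', 'b', 'e']
'e': index 3 in ['c', 'a', 'b', 'e'] -> ['e', 'c', 'a', 'b']
'b': index 3 in ['e', 'c', 'a', 'b'] -> ['b', 'e', 'c', 'a']
'b': index 0 in ['b', 'e', 'c', 'a'] -> ['b', 'e', 'c', 'a']
'b': index 0 in ['b', 'e', 'c', 'a'] -> ['b', 'e', 'c', 'a']
'c': index 2 in ['b', 'e', 'c', 'a'] -> ['c', 'b', 'e', 'a']
'a': index 3 in ['c', 'b', 'e', 'a'] -> ['a', 'c', 'b', 'e']
'a': index 0 in ['a', 'c', 'b', 'e'] -> ['a', 'c', 'b', 'e']
'a': index 0 in ['a', 'c', 'b', 'e'] -> ['a', 'c', 'b', 'e']


Output: [2, 1, 1, 3, 3, 0, 0, 2, 3, 0, 0]


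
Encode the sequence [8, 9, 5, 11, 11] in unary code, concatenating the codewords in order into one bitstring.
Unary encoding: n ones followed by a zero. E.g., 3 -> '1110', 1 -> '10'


Encode each number as n ones followed by a terminating 0:
  8 -> 111111110 (9 bits)
  9 -> 1111111110 (10 bits)
  5 -> 111110 (6 bits)
  11 -> 111111111110 (12 bits)
  11 -> 111111111110 (12 bits)
Total length = 9 + 10 + 6 + 12 + 12 = 49 bits.

Unary([8, 9, 5, 11, 11]) = 1111111101111111110111110111111111110111111111110 (49 bits)


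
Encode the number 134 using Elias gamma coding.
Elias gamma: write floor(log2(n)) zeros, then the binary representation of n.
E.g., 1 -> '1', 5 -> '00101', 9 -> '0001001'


num_bits = floor(log2(134)) + 1 = 8
leading_zeros = num_bits - 1 = 7
binary(134) = 10000110

Elias gamma(134) = '0000000' + '10000110' = 000000010000110 (15 bits)


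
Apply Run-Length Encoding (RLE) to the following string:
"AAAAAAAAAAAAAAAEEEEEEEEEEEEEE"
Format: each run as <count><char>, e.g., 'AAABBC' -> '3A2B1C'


Scanning runs left to right:
  i=0: run of 'A' x 15 -> '15A'
  i=15: run of 'E' x 14 -> '14E'

RLE = 15A14E


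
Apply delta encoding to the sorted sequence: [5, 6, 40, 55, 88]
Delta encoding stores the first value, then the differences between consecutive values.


First value: 5
Deltas:
  6 - 5 = 1
  40 - 6 = 34
  55 - 40 = 15
  88 - 55 = 33


Delta encoded: [5, 1, 34, 15, 33]


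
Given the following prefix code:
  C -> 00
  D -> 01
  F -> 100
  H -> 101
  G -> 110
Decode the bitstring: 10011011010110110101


Decoding step by step:
Bits 100 -> F
Bits 110 -> G
Bits 110 -> G
Bits 101 -> H
Bits 101 -> H
Bits 101 -> H
Bits 01 -> D


Decoded message: FGGHHHD


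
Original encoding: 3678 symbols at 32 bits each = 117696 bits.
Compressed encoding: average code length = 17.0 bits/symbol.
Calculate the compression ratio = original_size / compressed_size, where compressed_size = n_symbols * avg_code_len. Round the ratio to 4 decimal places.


original_size = n_symbols * orig_bits = 3678 * 32 = 117696 bits
compressed_size = n_symbols * avg_code_len = 3678 * 17.0 = 62526.0 bits
ratio = original_size / compressed_size = 117696 / 62526.0 = 1.8824

Compression ratio = 1.8824


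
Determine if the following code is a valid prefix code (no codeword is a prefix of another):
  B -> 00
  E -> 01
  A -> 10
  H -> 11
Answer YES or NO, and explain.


Checking each pair (does one codeword prefix another?):
  B='00' vs E='01': no prefix
  B='00' vs A='10': no prefix
  B='00' vs H='11': no prefix
  E='01' vs B='00': no prefix
  E='01' vs A='10': no prefix
  E='01' vs H='11': no prefix
  A='10' vs B='00': no prefix
  A='10' vs E='01': no prefix
  A='10' vs H='11': no prefix
  H='11' vs B='00': no prefix
  H='11' vs E='01': no prefix
  H='11' vs A='10': no prefix
No violation found over all pairs.

YES -- this is a valid prefix code. No codeword is a prefix of any other codeword.


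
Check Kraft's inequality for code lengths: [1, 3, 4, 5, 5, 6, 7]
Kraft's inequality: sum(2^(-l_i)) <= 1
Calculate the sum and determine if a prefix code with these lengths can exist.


Sum = 2^(-1) + 2^(-3) + 2^(-4) + 2^(-5) + 2^(-5) + 2^(-6) + 2^(-7)
    = 0.5 + 0.125 + 0.0625 + 0.03125 + 0.03125 + 0.015625 + 0.0078125
    = 99/128 = 0.7734375
Since 0.7734375 <= 1, Kraft's inequality IS satisfied.
A prefix code with these lengths CAN exist.

Kraft sum = 0.7734375. Satisfied.


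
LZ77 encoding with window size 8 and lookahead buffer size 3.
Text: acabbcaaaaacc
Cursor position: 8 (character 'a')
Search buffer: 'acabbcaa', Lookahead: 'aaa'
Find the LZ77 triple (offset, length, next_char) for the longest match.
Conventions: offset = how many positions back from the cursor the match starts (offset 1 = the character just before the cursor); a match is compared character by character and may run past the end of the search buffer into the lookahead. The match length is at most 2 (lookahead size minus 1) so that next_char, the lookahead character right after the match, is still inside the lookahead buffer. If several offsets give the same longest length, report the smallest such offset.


Try each offset into the search buffer:
  offset=1 (pos 7, char 'a'): match length 2
  offset=2 (pos 6, char 'a'): match length 2
  offset=3 (pos 5, char 'c'): match length 0
  offset=4 (pos 4, char 'b'): match length 0
  offset=5 (pos 3, char 'b'): match length 0
  offset=6 (pos 2, char 'a'): match length 1
  offset=7 (pos 1, char 'c'): match length 0
  offset=8 (pos 0, char 'a'): match length 1
Longest match has length 2, found at offsets 1, 2; take the smallest, offset 1.
next_char = character at position 8 + 2 = 10 -> 'a'

Best match: offset=1, length=2 (matching 'aa' starting at position 7)
LZ77 triple: (1, 2, 'a')


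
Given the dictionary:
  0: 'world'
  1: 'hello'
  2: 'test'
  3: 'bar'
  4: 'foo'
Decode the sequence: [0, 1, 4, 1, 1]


Look up each index in the dictionary:
  0 -> 'world'
  1 -> 'hello'
  4 -> 'foo'
  1 -> 'hello'
  1 -> 'hello'

Decoded: "world hello foo hello hello"


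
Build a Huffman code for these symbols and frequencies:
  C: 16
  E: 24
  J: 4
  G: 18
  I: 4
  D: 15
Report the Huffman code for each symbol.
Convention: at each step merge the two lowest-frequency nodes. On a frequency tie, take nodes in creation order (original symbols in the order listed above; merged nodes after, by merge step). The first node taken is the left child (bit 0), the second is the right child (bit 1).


Huffman tree construction:
Step 1: Merge J(4) + I(4) = 8
Step 2: Merge (J+I)(8) + D(15) = 23
Step 3: Merge C(16) + G(18) = 34
Step 4: Merge ((J+I)+D)(23) + E(24) = 47
Step 5: Merge (C+G)(34) + (((J+I)+D)+E)(47) = 81
Read each symbol's code off the tree from the root (left child = 0, right child = 1).

Codes:
  C: 00 (length 2)
  E: 11 (length 2)
  J: 1000 (length 4)
  G: 01 (length 2)
  I: 1001 (length 4)
  D: 101 (length 3)
Average code length: 193/81 = 2.3827 bits/symbol


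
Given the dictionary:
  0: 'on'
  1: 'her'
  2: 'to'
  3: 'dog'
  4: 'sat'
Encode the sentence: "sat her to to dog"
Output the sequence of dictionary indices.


Look up each word in the dictionary:
  'sat' -> 4
  'her' -> 1
  'to' -> 2
  'to' -> 2
  'dog' -> 3

Encoded: [4, 1, 2, 2, 3]


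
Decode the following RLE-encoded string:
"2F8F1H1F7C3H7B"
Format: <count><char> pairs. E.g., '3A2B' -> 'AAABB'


Expanding each <count><char> pair:
  2F -> 'FF'
  8F -> 'FFFFFFFF'
  1H -> 'H'
  1F -> 'F'
  7C -> 'CCCCCCC'
  3H -> 'HHH'
  7B -> 'BBBBBBB'

Decoded = FFFFFFFFFFHFCCCCCCCHHHBBBBBBB


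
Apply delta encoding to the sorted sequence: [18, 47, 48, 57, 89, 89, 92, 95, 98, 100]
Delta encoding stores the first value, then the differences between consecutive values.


First value: 18
Deltas:
  47 - 18 = 29
  48 - 47 = 1
  57 - 48 = 9
  89 - 57 = 32
  89 - 89 = 0
  92 - 89 = 3
  95 - 92 = 3
  98 - 95 = 3
  100 - 98 = 2


Delta encoded: [18, 29, 1, 9, 32, 0, 3, 3, 3, 2]


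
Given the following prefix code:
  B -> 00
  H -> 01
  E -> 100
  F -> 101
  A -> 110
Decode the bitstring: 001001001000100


Decoding step by step:
Bits 00 -> B
Bits 100 -> E
Bits 100 -> E
Bits 100 -> E
Bits 01 -> H
Bits 00 -> B


Decoded message: BEEEHB


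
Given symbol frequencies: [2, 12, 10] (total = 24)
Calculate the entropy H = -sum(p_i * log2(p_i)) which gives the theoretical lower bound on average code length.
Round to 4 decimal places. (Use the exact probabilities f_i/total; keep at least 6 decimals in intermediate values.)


Per-symbol terms -p_i * log2(p_i) with p_i = f_i/24:
  p = 2/24 = 0.083333: log2(p) = -3.584963, -p*log2(p) = 0.298747
  p = 12/24 = 0.500000: log2(p) = -1.000000, -p*log2(p) = 0.500000
  p = 10/24 = 0.416667: log2(p) = -1.263034, -p*log2(p) = 0.526264
H = 0.298747 + 0.500000 + 0.526264 = 1.325011

H = 1.325 bits/symbol


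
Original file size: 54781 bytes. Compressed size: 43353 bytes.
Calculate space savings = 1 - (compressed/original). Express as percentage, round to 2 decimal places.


ratio = compressed/original = 43353/54781 = 0.791388
savings = 1 - ratio = 1 - 0.791388 = 0.208612
as a percentage: 0.208612 * 100 = 20.86%

Space savings = 1 - 43353/54781 = 20.86%


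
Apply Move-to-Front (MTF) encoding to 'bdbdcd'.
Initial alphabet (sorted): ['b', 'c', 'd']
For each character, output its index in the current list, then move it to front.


MTF encoding:
'b': index 0 in ['b', 'c', 'd'] -> ['b', 'c', 'd']
'd': index 2 in ['b', 'c', 'd'] -> ['d', 'b', 'c']
'b': index 1 in ['d', 'b', 'c'] -> ['b', 'd', 'c']
'd': index 1 in ['b', 'd', 'c'] -> ['d', 'b', 'c']
'c': index 2 in ['d', 'b', 'c'] -> ['c', 'd', 'b']
'd': index 1 in ['c', 'd', 'b'] -> ['d', 'c', 'b']


Output: [0, 2, 1, 1, 2, 1]


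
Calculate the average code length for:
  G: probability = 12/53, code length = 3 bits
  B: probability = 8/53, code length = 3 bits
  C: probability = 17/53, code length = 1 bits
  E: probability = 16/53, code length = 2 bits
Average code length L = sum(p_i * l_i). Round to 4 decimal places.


Weighted contributions p_i * l_i:
  G: (12/53) * 3 = 36/53
  B: (8/53) * 3 = 24/53
  C: (17/53) * 1 = 17/53
  E: (16/53) * 2 = 32/53
Sum = (36 + 24 + 17 + 32)/53 = 109/53

L = 109/53 = 2.0566 bits/symbol


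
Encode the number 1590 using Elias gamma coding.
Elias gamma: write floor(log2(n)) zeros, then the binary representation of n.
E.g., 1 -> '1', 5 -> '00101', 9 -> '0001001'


num_bits = floor(log2(1590)) + 1 = 11
leading_zeros = num_bits - 1 = 10
binary(1590) = 11000110110

Elias gamma(1590) = '0000000000' + '11000110110' = 000000000011000110110 (21 bits)


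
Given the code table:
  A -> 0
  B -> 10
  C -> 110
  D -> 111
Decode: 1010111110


Decoding:
10 -> B
10 -> B
111 -> D
110 -> C


Result: BBDC


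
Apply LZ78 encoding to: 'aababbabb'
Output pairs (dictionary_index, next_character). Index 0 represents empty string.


LZ78 encoding steps:
Dictionary: {0: ''}
Step 1: w='' (idx 0), next='a' -> output (0, 'a'), add 'a' as idx 1
Step 2: w='a' (idx 1), next='b' -> output (1, 'b'), add 'ab' as idx 2
Step 3: w='ab' (idx 2), next='b' -> output (2, 'b'), add 'abb' as idx 3
Step 4: w='abb' (idx 3), end of input -> output (3, '')


Encoded: [(0, 'a'), (1, 'b'), (2, 'b'), (3, '')]


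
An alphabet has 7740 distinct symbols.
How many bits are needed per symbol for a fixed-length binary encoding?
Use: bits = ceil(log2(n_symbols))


log2(7740) = 12.9181
Bracket: 2^12 = 4096 < 7740 <= 2^13 = 8192
So ceil(log2(7740)) = 13

bits = ceil(log2(7740)) = ceil(12.9181) = 13 bits


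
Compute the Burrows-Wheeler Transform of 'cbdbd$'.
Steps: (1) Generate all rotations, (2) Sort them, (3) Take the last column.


Rotations (sorted):
  0: $cbdbd -> last char: d
  1: bd$cbd -> last char: d
  2: bdbd$c -> last char: c
  3: cbdbd$ -> last char: $
  4: d$cbdb -> last char: b
  5: dbd$cb -> last char: b


BWT = ddc$bb


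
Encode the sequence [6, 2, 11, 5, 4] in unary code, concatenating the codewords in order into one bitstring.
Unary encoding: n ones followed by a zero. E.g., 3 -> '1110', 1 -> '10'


Encode each number as n ones followed by a terminating 0:
  6 -> 1111110 (7 bits)
  2 -> 110 (3 bits)
  11 -> 111111111110 (12 bits)
  5 -> 111110 (6 bits)
  4 -> 11110 (5 bits)
Total length = 7 + 3 + 12 + 6 + 5 = 33 bits.

Unary([6, 2, 11, 5, 4]) = 111111011011111111111011111011110 (33 bits)


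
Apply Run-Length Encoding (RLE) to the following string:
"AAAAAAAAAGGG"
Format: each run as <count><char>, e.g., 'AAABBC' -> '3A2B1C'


Scanning runs left to right:
  i=0: run of 'A' x 9 -> '9A'
  i=9: run of 'G' x 3 -> '3G'

RLE = 9A3G


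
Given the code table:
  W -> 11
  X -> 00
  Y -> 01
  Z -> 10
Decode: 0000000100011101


Decoding:
00 -> X
00 -> X
00 -> X
01 -> Y
00 -> X
01 -> Y
11 -> W
01 -> Y


Result: XXXYXYWY


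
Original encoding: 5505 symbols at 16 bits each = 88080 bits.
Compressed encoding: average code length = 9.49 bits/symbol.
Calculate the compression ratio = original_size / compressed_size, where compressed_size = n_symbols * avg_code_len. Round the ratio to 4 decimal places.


original_size = n_symbols * orig_bits = 5505 * 16 = 88080 bits
compressed_size = n_symbols * avg_code_len = 5505 * 9.49 = 52242.45 bits
ratio = original_size / compressed_size = 88080 / 52242.45 = 1.686

Compression ratio = 1.686


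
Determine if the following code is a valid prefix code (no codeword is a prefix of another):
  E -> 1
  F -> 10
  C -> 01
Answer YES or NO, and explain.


Checking each pair (does one codeword prefix another?):
  E='1' vs F='10': prefix -- VIOLATION

NO -- this is NOT a valid prefix code. E (1) is a prefix of F (10).


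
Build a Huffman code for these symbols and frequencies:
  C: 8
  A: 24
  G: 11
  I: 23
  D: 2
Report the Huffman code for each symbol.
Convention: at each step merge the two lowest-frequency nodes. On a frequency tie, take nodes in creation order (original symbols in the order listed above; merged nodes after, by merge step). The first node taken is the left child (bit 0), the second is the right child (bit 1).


Huffman tree construction:
Step 1: Merge D(2) + C(8) = 10
Step 2: Merge (D+C)(10) + G(11) = 21
Step 3: Merge ((D+C)+G)(21) + I(23) = 44
Step 4: Merge A(24) + (((D+C)+G)+I)(44) = 68
Read each symbol's code off the tree from the root (left child = 0, right child = 1).

Codes:
  C: 1001 (length 4)
  A: 0 (length 1)
  G: 101 (length 3)
  I: 11 (length 2)
  D: 1000 (length 4)
Average code length: 143/68 = 2.1029 bits/symbol


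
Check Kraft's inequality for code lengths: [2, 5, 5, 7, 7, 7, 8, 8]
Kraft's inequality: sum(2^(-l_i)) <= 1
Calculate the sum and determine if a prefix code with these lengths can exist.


Sum = 2^(-2) + 2^(-5) + 2^(-5) + 2^(-7) + 2^(-7) + 2^(-7) + 2^(-8) + 2^(-8)
    = 0.25 + 0.03125 + 0.03125 + 0.0078125 + 0.0078125 + 0.0078125 + 0.00390625 + 0.00390625
    = 88/256 = 0.34375
Since 0.34375 <= 1, Kraft's inequality IS satisfied.
A prefix code with these lengths CAN exist.

Kraft sum = 0.34375. Satisfied.


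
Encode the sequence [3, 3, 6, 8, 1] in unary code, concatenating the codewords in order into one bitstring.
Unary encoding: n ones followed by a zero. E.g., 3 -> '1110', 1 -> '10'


Encode each number as n ones followed by a terminating 0:
  3 -> 1110 (4 bits)
  3 -> 1110 (4 bits)
  6 -> 1111110 (7 bits)
  8 -> 111111110 (9 bits)
  1 -> 10 (2 bits)
Total length = 4 + 4 + 7 + 9 + 2 = 26 bits.

Unary([3, 3, 6, 8, 1]) = 11101110111111011111111010 (26 bits)


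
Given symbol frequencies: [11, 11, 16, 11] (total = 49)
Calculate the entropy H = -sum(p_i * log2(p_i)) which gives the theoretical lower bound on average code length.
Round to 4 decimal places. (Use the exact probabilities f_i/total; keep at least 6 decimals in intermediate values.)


Per-symbol terms -p_i * log2(p_i) with p_i = f_i/49:
  p = 11/49 = 0.224490: log2(p) = -2.155278, -p*log2(p) = 0.483838
  p = 11/49 = 0.224490: log2(p) = -2.155278, -p*log2(p) = 0.483838
  p = 16/49 = 0.326531: log2(p) = -1.614710, -p*log2(p) = 0.527252
  p = 11/49 = 0.224490: log2(p) = -2.155278, -p*log2(p) = 0.483838
H = 0.483838 + 0.483838 + 0.527252 + 0.483838 = 1.978766

H = 1.9788 bits/symbol


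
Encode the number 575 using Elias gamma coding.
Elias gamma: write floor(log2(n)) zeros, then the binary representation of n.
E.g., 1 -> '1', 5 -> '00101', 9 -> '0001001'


num_bits = floor(log2(575)) + 1 = 10
leading_zeros = num_bits - 1 = 9
binary(575) = 1000111111

Elias gamma(575) = '000000000' + '1000111111' = 0000000001000111111 (19 bits)


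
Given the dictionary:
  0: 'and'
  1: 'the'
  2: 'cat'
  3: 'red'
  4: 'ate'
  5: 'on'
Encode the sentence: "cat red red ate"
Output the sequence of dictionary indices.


Look up each word in the dictionary:
  'cat' -> 2
  'red' -> 3
  'red' -> 3
  'ate' -> 4

Encoded: [2, 3, 3, 4]


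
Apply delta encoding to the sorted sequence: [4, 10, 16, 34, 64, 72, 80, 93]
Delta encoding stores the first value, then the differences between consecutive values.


First value: 4
Deltas:
  10 - 4 = 6
  16 - 10 = 6
  34 - 16 = 18
  64 - 34 = 30
  72 - 64 = 8
  80 - 72 = 8
  93 - 80 = 13


Delta encoded: [4, 6, 6, 18, 30, 8, 8, 13]


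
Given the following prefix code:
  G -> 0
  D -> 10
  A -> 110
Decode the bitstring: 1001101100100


Decoding step by step:
Bits 10 -> D
Bits 0 -> G
Bits 110 -> A
Bits 110 -> A
Bits 0 -> G
Bits 10 -> D
Bits 0 -> G


Decoded message: DGAAGDG


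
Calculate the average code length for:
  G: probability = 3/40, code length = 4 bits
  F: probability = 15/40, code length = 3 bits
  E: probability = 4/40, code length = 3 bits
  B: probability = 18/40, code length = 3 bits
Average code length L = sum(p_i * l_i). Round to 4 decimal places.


Weighted contributions p_i * l_i:
  G: (3/40) * 4 = 12/40
  F: (15/40) * 3 = 45/40
  E: (4/40) * 3 = 12/40
  B: (18/40) * 3 = 54/40
Sum = (12 + 45 + 12 + 54)/40 = 123/40

L = 123/40 = 3.0750 bits/symbol


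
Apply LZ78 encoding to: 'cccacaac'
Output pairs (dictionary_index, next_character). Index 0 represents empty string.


LZ78 encoding steps:
Dictionary: {0: ''}
Step 1: w='' (idx 0), next='c' -> output (0, 'c'), add 'c' as idx 1
Step 2: w='c' (idx 1), next='c' -> output (1, 'c'), add 'cc' as idx 2
Step 3: w='' (idx 0), next='a' -> output (0, 'a'), add 'a' as idx 3
Step 4: w='c' (idx 1), next='a' -> output (1, 'a'), add 'ca' as idx 4
Step 5: w='a' (idx 3), next='c' -> output (3, 'c'), add 'ac' as idx 5


Encoded: [(0, 'c'), (1, 'c'), (0, 'a'), (1, 'a'), (3, 'c')]


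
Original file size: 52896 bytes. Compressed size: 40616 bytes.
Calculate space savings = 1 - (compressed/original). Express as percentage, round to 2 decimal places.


ratio = compressed/original = 40616/52896 = 0.767846
savings = 1 - ratio = 1 - 0.767846 = 0.232154
as a percentage: 0.232154 * 100 = 23.22%

Space savings = 1 - 40616/52896 = 23.22%


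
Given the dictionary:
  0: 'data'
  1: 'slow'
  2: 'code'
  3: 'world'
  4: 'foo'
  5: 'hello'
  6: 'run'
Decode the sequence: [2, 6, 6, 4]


Look up each index in the dictionary:
  2 -> 'code'
  6 -> 'run'
  6 -> 'run'
  4 -> 'foo'

Decoded: "code run run foo"


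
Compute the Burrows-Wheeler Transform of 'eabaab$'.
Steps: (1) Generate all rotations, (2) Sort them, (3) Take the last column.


Rotations (sorted):
  0: $eabaab -> last char: b
  1: aab$eab -> last char: b
  2: ab$eaba -> last char: a
  3: abaab$e -> last char: e
  4: b$eabaa -> last char: a
  5: baab$ea -> last char: a
  6: eabaab$ -> last char: $


BWT = bbaeaa$


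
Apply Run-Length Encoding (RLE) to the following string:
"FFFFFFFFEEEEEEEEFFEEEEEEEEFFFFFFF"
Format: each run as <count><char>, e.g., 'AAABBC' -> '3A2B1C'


Scanning runs left to right:
  i=0: run of 'F' x 8 -> '8F'
  i=8: run of 'E' x 8 -> '8E'
  i=16: run of 'F' x 2 -> '2F'
  i=18: run of 'E' x 8 -> '8E'
  i=26: run of 'F' x 7 -> '7F'

RLE = 8F8E2F8E7F


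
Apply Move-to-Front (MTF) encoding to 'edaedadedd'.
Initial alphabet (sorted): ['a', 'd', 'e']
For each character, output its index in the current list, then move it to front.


MTF encoding:
'e': index 2 in ['a', 'd', 'e'] -> ['e', 'a', 'd']
'd': index 2 in ['e', 'a', 'd'] -> ['d', 'e', 'a']
'a': index 2 in ['d', 'e', 'a'] -> ['a', 'd', 'e']
'e': index 2 in ['a', 'd', 'e'] -> ['e', 'a', 'd']
'd': index 2 in ['e', 'a', 'd'] -> ['d', 'e', 'a']
'a': index 2 in ['d', 'e', 'a'] -> ['a', 'd', 'e']
'd': index 1 in ['a', 'd', 'e'] -> ['d', 'a', 'e']
'e': index 2 in ['d', 'a', 'e'] -> ['e', 'd', 'a']
'd': index 1 in ['e', 'd', 'a'] -> ['d', 'e', 'a']
'd': index 0 in ['d', 'e', 'a'] -> ['d', 'e', 'a']


Output: [2, 2, 2, 2, 2, 2, 1, 2, 1, 0]


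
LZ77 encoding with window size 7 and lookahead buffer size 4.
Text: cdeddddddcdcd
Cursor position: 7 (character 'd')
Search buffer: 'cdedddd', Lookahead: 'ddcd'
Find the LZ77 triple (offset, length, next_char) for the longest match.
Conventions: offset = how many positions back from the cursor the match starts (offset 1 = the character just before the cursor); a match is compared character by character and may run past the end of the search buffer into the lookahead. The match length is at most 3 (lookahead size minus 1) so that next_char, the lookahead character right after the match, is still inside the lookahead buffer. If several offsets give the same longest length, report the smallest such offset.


Try each offset into the search buffer:
  offset=1 (pos 6, char 'd'): match length 2
  offset=2 (pos 5, char 'd'): match length 2
  offset=3 (pos 4, char 'd'): match length 2
  offset=4 (pos 3, char 'd'): match length 2
  offset=5 (pos 2, char 'e'): match length 0
  offset=6 (pos 1, char 'd'): match length 1
  offset=7 (pos 0, char 'c'): match length 0
Longest match has length 2, found at offsets 1, 2, 3, 4; take the smallest, offset 1.
next_char = character at position 7 + 2 = 9 -> 'c'

Best match: offset=1, length=2 (matching 'dd' starting at position 6)
LZ77 triple: (1, 2, 'c')


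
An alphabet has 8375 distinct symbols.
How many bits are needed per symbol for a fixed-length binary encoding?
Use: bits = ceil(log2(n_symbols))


log2(8375) = 13.0319
Bracket: 2^13 = 8192 < 8375 <= 2^14 = 16384
So ceil(log2(8375)) = 14

bits = ceil(log2(8375)) = ceil(13.0319) = 14 bits


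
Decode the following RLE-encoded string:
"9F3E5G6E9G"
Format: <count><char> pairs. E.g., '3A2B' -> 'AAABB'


Expanding each <count><char> pair:
  9F -> 'FFFFFFFFF'
  3E -> 'EEE'
  5G -> 'GGGGG'
  6E -> 'EEEEEE'
  9G -> 'GGGGGGGGG'

Decoded = FFFFFFFFFEEEGGGGGEEEEEEGGGGGGGGG


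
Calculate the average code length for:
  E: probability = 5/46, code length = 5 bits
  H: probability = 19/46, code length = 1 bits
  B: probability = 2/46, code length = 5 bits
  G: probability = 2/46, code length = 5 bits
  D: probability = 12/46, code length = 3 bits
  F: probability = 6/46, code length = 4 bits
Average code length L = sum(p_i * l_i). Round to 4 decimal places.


Weighted contributions p_i * l_i:
  E: (5/46) * 5 = 25/46
  H: (19/46) * 1 = 19/46
  B: (2/46) * 5 = 10/46
  G: (2/46) * 5 = 10/46
  D: (12/46) * 3 = 36/46
  F: (6/46) * 4 = 24/46
Sum = (25 + 19 + 10 + 10 + 36 + 24)/46 = 124/46

L = 124/46 = 2.6957 bits/symbol


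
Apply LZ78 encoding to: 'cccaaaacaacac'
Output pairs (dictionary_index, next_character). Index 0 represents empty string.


LZ78 encoding steps:
Dictionary: {0: ''}
Step 1: w='' (idx 0), next='c' -> output (0, 'c'), add 'c' as idx 1
Step 2: w='c' (idx 1), next='c' -> output (1, 'c'), add 'cc' as idx 2
Step 3: w='' (idx 0), next='a' -> output (0, 'a'), add 'a' as idx 3
Step 4: w='a' (idx 3), next='a' -> output (3, 'a'), add 'aa' as idx 4
Step 5: w='a' (idx 3), next='c' -> output (3, 'c'), add 'ac' as idx 5
Step 6: w='aa' (idx 4), next='c' -> output (4, 'c'), add 'aac' as idx 6
Step 7: w='ac' (idx 5), end of input -> output (5, '')


Encoded: [(0, 'c'), (1, 'c'), (0, 'a'), (3, 'a'), (3, 'c'), (4, 'c'), (5, '')]


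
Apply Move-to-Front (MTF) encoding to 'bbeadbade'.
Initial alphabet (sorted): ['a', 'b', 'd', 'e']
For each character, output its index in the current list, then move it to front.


MTF encoding:
'b': index 1 in ['a', 'b', 'd', 'e'] -> ['b', 'a', 'd', 'e']
'b': index 0 in ['b', 'a', 'd', 'e'] -> ['b', 'a', 'd', 'e']
'e': index 3 in ['b', 'a', 'd', 'e'] -> ['e', 'b', 'a', 'd']
'a': index 2 in ['e', 'b', 'a', 'd'] -> ['a', 'e', 'b', 'd']
'd': index 3 in ['a', 'e', 'b', 'd'] -> ['d', 'a', 'e', 'b']
'b': index 3 in ['d', 'a', 'e', 'b'] -> ['b', 'd', 'a', 'e']
'a': index 2 in ['b', 'd', 'a', 'e'] -> ['a', 'b', 'd', 'e']
'd': index 2 in ['a', 'b', 'd', 'e'] -> ['d', 'a', 'b', 'e']
'e': index 3 in ['d', 'a', 'b', 'e'] -> ['e', 'd', 'a', 'b']


Output: [1, 0, 3, 2, 3, 3, 2, 2, 3]
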